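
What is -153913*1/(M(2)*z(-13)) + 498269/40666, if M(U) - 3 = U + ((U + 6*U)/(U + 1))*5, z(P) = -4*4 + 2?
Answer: 4842504571/12098135 ≈ 400.27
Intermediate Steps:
z(P) = -14 (z(P) = -16 + 2 = -14)
M(U) = 3 + U + 35*U/(1 + U) (M(U) = 3 + (U + ((U + 6*U)/(U + 1))*5) = 3 + (U + ((7*U)/(1 + U))*5) = 3 + (U + (7*U/(1 + U))*5) = 3 + (U + 35*U/(1 + U)) = 3 + U + 35*U/(1 + U))
-153913*1/(M(2)*z(-13)) + 498269/40666 = -153913*(-(1 + 2)/(14*(3 + 2**2 + 39*2))) + 498269/40666 = -153913*(-3/(14*(3 + 4 + 78))) + 498269*(1/40666) = -153913/((-14*85/3)) + 498269/40666 = -153913/(-1190/3) + 498269/40666 = -153913*(-3/1190) + 498269/40666 = 461739/1190 + 498269/40666 = 4842504571/12098135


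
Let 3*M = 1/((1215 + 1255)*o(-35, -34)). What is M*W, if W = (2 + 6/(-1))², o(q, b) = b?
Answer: -4/62985 ≈ -6.3507e-5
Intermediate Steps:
M = -1/251940 (M = (1/((1215 + 1255)*(-34)))/3 = (-1/34/2470)/3 = ((1/2470)*(-1/34))/3 = (⅓)*(-1/83980) = -1/251940 ≈ -3.9692e-6)
W = 16 (W = (2 + 6*(-1))² = (2 - 6)² = (-4)² = 16)
M*W = -1/251940*16 = -4/62985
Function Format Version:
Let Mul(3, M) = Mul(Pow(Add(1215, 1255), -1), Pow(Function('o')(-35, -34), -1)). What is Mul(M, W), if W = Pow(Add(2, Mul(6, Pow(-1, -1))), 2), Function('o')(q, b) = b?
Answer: Rational(-4, 62985) ≈ -6.3507e-5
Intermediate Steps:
M = Rational(-1, 251940) (M = Mul(Rational(1, 3), Mul(Pow(Add(1215, 1255), -1), Pow(-34, -1))) = Mul(Rational(1, 3), Mul(Pow(2470, -1), Rational(-1, 34))) = Mul(Rational(1, 3), Mul(Rational(1, 2470), Rational(-1, 34))) = Mul(Rational(1, 3), Rational(-1, 83980)) = Rational(-1, 251940) ≈ -3.9692e-6)
W = 16 (W = Pow(Add(2, Mul(6, -1)), 2) = Pow(Add(2, -6), 2) = Pow(-4, 2) = 16)
Mul(M, W) = Mul(Rational(-1, 251940), 16) = Rational(-4, 62985)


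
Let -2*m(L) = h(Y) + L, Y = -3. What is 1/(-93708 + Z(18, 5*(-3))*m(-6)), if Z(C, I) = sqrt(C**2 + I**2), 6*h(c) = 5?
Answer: -1499328/140498969603 - 124*sqrt(61)/140498969603 ≈ -1.0678e-5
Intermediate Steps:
h(c) = 5/6 (h(c) = (1/6)*5 = 5/6)
m(L) = -5/12 - L/2 (m(L) = -(5/6 + L)/2 = -5/12 - L/2)
1/(-93708 + Z(18, 5*(-3))*m(-6)) = 1/(-93708 + sqrt(18**2 + (5*(-3))**2)*(-5/12 - 1/2*(-6))) = 1/(-93708 + sqrt(324 + (-15)**2)*(-5/12 + 3)) = 1/(-93708 + sqrt(324 + 225)*(31/12)) = 1/(-93708 + sqrt(549)*(31/12)) = 1/(-93708 + (3*sqrt(61))*(31/12)) = 1/(-93708 + 31*sqrt(61)/4)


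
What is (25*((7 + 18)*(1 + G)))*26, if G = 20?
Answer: 341250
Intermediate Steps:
(25*((7 + 18)*(1 + G)))*26 = (25*((7 + 18)*(1 + 20)))*26 = (25*(25*21))*26 = (25*525)*26 = 13125*26 = 341250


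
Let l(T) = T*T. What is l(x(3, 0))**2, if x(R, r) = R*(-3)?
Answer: 6561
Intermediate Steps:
x(R, r) = -3*R
l(T) = T**2
l(x(3, 0))**2 = ((-3*3)**2)**2 = ((-9)**2)**2 = 81**2 = 6561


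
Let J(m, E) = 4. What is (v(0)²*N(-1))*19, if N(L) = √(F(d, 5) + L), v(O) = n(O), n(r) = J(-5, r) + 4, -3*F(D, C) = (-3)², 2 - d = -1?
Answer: 2432*I ≈ 2432.0*I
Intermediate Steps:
d = 3 (d = 2 - 1*(-1) = 2 + 1 = 3)
F(D, C) = -3 (F(D, C) = -⅓*(-3)² = -⅓*9 = -3)
n(r) = 8 (n(r) = 4 + 4 = 8)
v(O) = 8
N(L) = √(-3 + L)
(v(0)²*N(-1))*19 = (8²*√(-3 - 1))*19 = (64*√(-4))*19 = (64*(2*I))*19 = (128*I)*19 = 2432*I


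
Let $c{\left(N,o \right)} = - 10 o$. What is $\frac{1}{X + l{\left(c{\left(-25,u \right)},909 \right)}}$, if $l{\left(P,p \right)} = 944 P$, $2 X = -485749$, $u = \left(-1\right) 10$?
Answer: $- \frac{2}{296949} \approx -6.7352 \cdot 10^{-6}$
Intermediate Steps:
$u = -10$
$X = - \frac{485749}{2}$ ($X = \frac{1}{2} \left(-485749\right) = - \frac{485749}{2} \approx -2.4287 \cdot 10^{5}$)
$\frac{1}{X + l{\left(c{\left(-25,u \right)},909 \right)}} = \frac{1}{- \frac{485749}{2} + 944 \left(\left(-10\right) \left(-10\right)\right)} = \frac{1}{- \frac{485749}{2} + 944 \cdot 100} = \frac{1}{- \frac{485749}{2} + 94400} = \frac{1}{- \frac{296949}{2}} = - \frac{2}{296949}$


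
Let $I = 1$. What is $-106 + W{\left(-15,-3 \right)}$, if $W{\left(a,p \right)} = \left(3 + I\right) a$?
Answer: $-166$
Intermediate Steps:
$W{\left(a,p \right)} = 4 a$ ($W{\left(a,p \right)} = \left(3 + 1\right) a = 4 a$)
$-106 + W{\left(-15,-3 \right)} = -106 + 4 \left(-15\right) = -106 - 60 = -166$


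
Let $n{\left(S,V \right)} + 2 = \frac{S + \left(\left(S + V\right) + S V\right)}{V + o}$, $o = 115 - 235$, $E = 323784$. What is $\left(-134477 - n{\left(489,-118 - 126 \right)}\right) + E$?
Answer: $\frac{34394947}{182} \approx 1.8898 \cdot 10^{5}$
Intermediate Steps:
$o = -120$
$n{\left(S,V \right)} = -2 + \frac{V + 2 S + S V}{-120 + V}$ ($n{\left(S,V \right)} = -2 + \frac{S + \left(\left(S + V\right) + S V\right)}{V - 120} = -2 + \frac{S + \left(S + V + S V\right)}{-120 + V} = -2 + \frac{V + 2 S + S V}{-120 + V}$)
$\left(-134477 - n{\left(489,-118 - 126 \right)}\right) + E = \left(-134477 - \frac{240 - \left(-118 - 126\right) + 2 \cdot 489 + 489 \left(-118 - 126\right)}{-120 - 244}\right) + 323784 = \left(-134477 - \frac{240 - \left(-118 - 126\right) + 978 + 489 \left(-118 - 126\right)}{-120 - 244}\right) + 323784 = \left(-134477 - \frac{240 - -244 + 978 + 489 \left(-244\right)}{-120 - 244}\right) + 323784 = \left(-134477 - \frac{240 + 244 + 978 - 119316}{-364}\right) + 323784 = \left(-134477 - \left(- \frac{1}{364}\right) \left(-117854\right)\right) + 323784 = \left(-134477 - \frac{58927}{182}\right) + 323784 = - \frac{24533741}{182} + 323784 = \frac{34394947}{182}$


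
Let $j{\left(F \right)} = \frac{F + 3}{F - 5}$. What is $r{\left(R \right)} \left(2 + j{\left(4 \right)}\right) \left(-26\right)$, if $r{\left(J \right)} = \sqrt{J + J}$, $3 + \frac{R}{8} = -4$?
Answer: $520 i \sqrt{7} \approx 1375.8 i$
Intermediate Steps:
$j{\left(F \right)} = \frac{3 + F}{-5 + F}$
$R = -56$ ($R = -24 + 8 \left(-4\right) = -24 - 32 = -56$)
$r{\left(J \right)} = \sqrt{2} \sqrt{J}$ ($r{\left(J \right)} = \sqrt{2 J} = \sqrt{2} \sqrt{J}$)
$r{\left(R \right)} \left(2 + j{\left(4 \right)}\right) \left(-26\right) = \sqrt{2} \sqrt{-56} \left(2 + \frac{3 + 4}{-5 + 4}\right) \left(-26\right) = \sqrt{2} \cdot 2 i \sqrt{14} \left(2 + \frac{1}{-1} \cdot 7\right) \left(-26\right) = 4 i \sqrt{7} \left(2 - 7\right) \left(-26\right) = 4 i \sqrt{7} \left(-5\right) \left(-26\right) = - 20 i \sqrt{7} \left(-26\right) = 520 i \sqrt{7}$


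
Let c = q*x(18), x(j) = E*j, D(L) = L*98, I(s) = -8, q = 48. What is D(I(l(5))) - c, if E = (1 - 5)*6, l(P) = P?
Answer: 19952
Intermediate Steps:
E = -24 (E = -4*6 = -24)
D(L) = 98*L
x(j) = -24*j
c = -20736 (c = 48*(-24*18) = 48*(-432) = -20736)
D(I(l(5))) - c = 98*(-8) - 1*(-20736) = -784 + 20736 = 19952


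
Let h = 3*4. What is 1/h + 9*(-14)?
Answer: -1511/12 ≈ -125.92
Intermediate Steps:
h = 12
1/h + 9*(-14) = 1/12 + 9*(-14) = 1/12 - 126 = -1511/12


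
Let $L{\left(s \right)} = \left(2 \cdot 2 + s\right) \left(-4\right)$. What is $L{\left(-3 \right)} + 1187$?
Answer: $1183$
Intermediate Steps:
$L{\left(s \right)} = -16 - 4 s$ ($L{\left(s \right)} = \left(4 + s\right) \left(-4\right) = -16 - 4 s$)
$L{\left(-3 \right)} + 1187 = \left(-16 - -12\right) + 1187 = \left(-16 + 12\right) + 1187 = -4 + 1187 = 1183$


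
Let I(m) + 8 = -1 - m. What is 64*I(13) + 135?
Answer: -1273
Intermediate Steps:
I(m) = -9 - m (I(m) = -8 + (-1 - m) = -9 - m)
64*I(13) + 135 = 64*(-9 - 1*13) + 135 = 64*(-9 - 13) + 135 = 64*(-22) + 135 = -1408 + 135 = -1273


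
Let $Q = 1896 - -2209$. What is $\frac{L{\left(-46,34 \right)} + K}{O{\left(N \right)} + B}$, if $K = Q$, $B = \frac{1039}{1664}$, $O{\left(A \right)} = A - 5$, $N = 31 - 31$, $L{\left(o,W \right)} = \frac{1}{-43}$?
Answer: $- \frac{97906432}{104361} \approx -938.15$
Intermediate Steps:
$L{\left(o,W \right)} = - \frac{1}{43}$
$N = 0$
$O{\left(A \right)} = -5 + A$
$B = \frac{1039}{1664}$ ($B = 1039 \cdot \frac{1}{1664} = \frac{1039}{1664} \approx 0.6244$)
$Q = 4105$ ($Q = 1896 + 2209 = 4105$)
$K = 4105$
$\frac{L{\left(-46,34 \right)} + K}{O{\left(N \right)} + B} = \frac{- \frac{1}{43} + 4105}{\left(-5 + 0\right) + \frac{1039}{1664}} = \frac{176514}{43 \left(-5 + \frac{1039}{1664}\right)} = \frac{176514}{43 \left(- \frac{7281}{1664}\right)} = \frac{176514}{43} \left(- \frac{1664}{7281}\right) = - \frac{97906432}{104361}$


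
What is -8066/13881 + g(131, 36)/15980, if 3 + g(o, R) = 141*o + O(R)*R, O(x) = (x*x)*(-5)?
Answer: -45745589/3262035 ≈ -14.024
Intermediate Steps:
O(x) = -5*x² (O(x) = x²*(-5) = -5*x²)
g(o, R) = -3 - 5*R³ + 141*o (g(o, R) = -3 + (141*o + (-5*R²)*R) = -3 + (141*o - 5*R³) = -3 + (-5*R³ + 141*o) = -3 - 5*R³ + 141*o)
-8066/13881 + g(131, 36)/15980 = -8066/13881 + (-3 - 5*36³ + 141*131)/15980 = -8066*1/13881 + (-3 - 5*46656 + 18471)*(1/15980) = -8066/13881 + (-3 - 233280 + 18471)*(1/15980) = -8066/13881 - 214812*1/15980 = -8066/13881 - 3159/235 = -45745589/3262035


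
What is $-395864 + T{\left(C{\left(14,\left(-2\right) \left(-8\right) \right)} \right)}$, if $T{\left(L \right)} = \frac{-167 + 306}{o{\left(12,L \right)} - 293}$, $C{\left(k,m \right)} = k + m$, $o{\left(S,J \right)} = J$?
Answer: $- \frac{104112371}{263} \approx -3.9586 \cdot 10^{5}$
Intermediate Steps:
$T{\left(L \right)} = \frac{139}{-293 + L}$ ($T{\left(L \right)} = \frac{-167 + 306}{L - 293} = \frac{139}{-293 + L}$)
$-395864 + T{\left(C{\left(14,\left(-2\right) \left(-8\right) \right)} \right)} = -395864 + \frac{139}{-293 + \left(14 - -16\right)} = -395864 + \frac{139}{-293 + \left(14 + 16\right)} = -395864 + \frac{139}{-293 + 30} = -395864 + \frac{139}{-263} = -395864 + 139 \left(- \frac{1}{263}\right) = -395864 - \frac{139}{263} = - \frac{104112371}{263}$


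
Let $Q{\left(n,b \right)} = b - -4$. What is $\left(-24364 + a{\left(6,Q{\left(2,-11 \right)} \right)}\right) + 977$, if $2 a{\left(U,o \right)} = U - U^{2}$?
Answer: $-23402$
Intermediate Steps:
$Q{\left(n,b \right)} = 4 + b$ ($Q{\left(n,b \right)} = b + 4 = 4 + b$)
$a{\left(U,o \right)} = \frac{U}{2} - \frac{U^{2}}{2}$ ($a{\left(U,o \right)} = \frac{U - U^{2}}{2} = \frac{U}{2} - \frac{U^{2}}{2}$)
$\left(-24364 + a{\left(6,Q{\left(2,-11 \right)} \right)}\right) + 977 = \left(-24364 + \frac{1}{2} \cdot 6 \left(1 - 6\right)\right) + 977 = \left(-24364 + \frac{1}{2} \cdot 6 \left(-5\right)\right) + 977 = \left(-24364 - 15\right) + 977 = -24379 + 977 = -23402$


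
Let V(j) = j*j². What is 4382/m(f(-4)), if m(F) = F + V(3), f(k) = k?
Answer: 4382/23 ≈ 190.52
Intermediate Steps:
V(j) = j³
m(F) = 27 + F (m(F) = F + 3³ = F + 27 = 27 + F)
4382/m(f(-4)) = 4382/(27 - 4) = 4382/23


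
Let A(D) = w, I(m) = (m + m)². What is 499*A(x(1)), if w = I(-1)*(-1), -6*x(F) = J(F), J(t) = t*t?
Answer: -1996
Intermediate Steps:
J(t) = t²
x(F) = -F²/6
I(m) = 4*m² (I(m) = (2*m)² = 4*m²)
w = -4 (w = (4*(-1)²)*(-1) = (4*1)*(-1) = 4*(-1) = -4)
A(D) = -4
499*A(x(1)) = 499*(-4) = -1996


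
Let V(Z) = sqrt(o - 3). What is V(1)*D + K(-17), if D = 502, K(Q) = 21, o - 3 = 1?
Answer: 523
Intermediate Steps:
o = 4 (o = 3 + 1 = 4)
V(Z) = 1 (V(Z) = sqrt(4 - 3) = sqrt(1) = 1)
V(1)*D + K(-17) = 1*502 + 21 = 502 + 21 = 523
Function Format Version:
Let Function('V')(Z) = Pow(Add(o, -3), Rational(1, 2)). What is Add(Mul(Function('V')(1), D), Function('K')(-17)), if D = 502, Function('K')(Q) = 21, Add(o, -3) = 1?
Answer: 523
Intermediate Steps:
o = 4 (o = Add(3, 1) = 4)
Function('V')(Z) = 1 (Function('V')(Z) = Pow(Add(4, -3), Rational(1, 2)) = Pow(1, Rational(1, 2)) = 1)
Add(Mul(Function('V')(1), D), Function('K')(-17)) = Add(Mul(1, 502), 21) = Add(502, 21) = 523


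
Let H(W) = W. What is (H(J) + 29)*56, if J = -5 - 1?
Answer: 1288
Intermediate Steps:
J = -6
(H(J) + 29)*56 = (-6 + 29)*56 = 23*56 = 1288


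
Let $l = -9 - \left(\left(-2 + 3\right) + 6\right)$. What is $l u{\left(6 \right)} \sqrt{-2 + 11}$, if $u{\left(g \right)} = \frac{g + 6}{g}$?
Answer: $-96$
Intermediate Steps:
$l = -16$ ($l = -9 - \left(1 + 6\right) = -9 - 7 = -16$)
$u{\left(g \right)} = \frac{6 + g}{g}$
$l u{\left(6 \right)} \sqrt{-2 + 11} = - 16 \frac{6 + 6}{6} \sqrt{-2 + 11} = - 16 \cdot \frac{1}{6} \cdot 12 \sqrt{9} = \left(-16\right) 2 \cdot 3 = \left(-32\right) 3 = -96$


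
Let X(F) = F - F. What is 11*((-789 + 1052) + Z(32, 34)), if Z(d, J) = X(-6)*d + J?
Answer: 3267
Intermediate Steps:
X(F) = 0
Z(d, J) = J (Z(d, J) = 0*d + J = 0 + J = J)
11*((-789 + 1052) + Z(32, 34)) = 11*((-789 + 1052) + 34) = 11*(263 + 34) = 11*297 = 3267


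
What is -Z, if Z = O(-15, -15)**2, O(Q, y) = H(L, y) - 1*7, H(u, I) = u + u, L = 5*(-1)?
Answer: -289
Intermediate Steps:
L = -5
H(u, I) = 2*u
O(Q, y) = -17 (O(Q, y) = 2*(-5) - 1*7 = -10 - 7 = -17)
Z = 289 (Z = (-17)**2 = 289)
-Z = -1*289 = -289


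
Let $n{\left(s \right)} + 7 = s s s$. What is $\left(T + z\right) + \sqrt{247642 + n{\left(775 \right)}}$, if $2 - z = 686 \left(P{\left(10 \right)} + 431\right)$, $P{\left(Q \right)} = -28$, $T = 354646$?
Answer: $78190 + \sqrt{465732010} \approx 99771.0$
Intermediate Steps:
$n{\left(s \right)} = -7 + s^{3}$ ($n{\left(s \right)} = -7 + s s s = -7 + s^{2} s = -7 + s^{3}$)
$z = -276456$ ($z = 2 - 686 \left(-28 + 431\right) = 2 - 686 \cdot 403 = 2 - 276458 = -276456$)
$\left(T + z\right) + \sqrt{247642 + n{\left(775 \right)}} = \left(354646 - 276456\right) + \sqrt{247642 - \left(7 - 775^{3}\right)} = 78190 + \sqrt{247642 + \left(-7 + 465484375\right)} = 78190 + \sqrt{247642 + 465484368} = 78190 + \sqrt{465732010}$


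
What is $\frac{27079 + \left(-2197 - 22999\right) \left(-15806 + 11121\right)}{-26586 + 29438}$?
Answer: $\frac{5133493}{124} \approx 41399.0$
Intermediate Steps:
$\frac{27079 + \left(-2197 - 22999\right) \left(-15806 + 11121\right)}{-26586 + 29438} = \frac{27079 - -118043260}{2852} = \left(27079 + 118043260\right) \frac{1}{2852} = 118070339 \cdot \frac{1}{2852} = \frac{5133493}{124}$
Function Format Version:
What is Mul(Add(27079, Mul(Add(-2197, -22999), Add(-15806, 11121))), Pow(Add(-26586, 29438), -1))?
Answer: Rational(5133493, 124) ≈ 41399.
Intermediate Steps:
Mul(Add(27079, Mul(Add(-2197, -22999), Add(-15806, 11121))), Pow(Add(-26586, 29438), -1)) = Mul(Add(27079, Mul(-25196, -4685)), Pow(2852, -1)) = Mul(Add(27079, 118043260), Rational(1, 2852)) = Mul(118070339, Rational(1, 2852)) = Rational(5133493, 124)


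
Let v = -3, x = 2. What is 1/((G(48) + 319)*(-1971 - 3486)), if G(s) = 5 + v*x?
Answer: -1/1735326 ≈ -5.7626e-7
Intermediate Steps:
G(s) = -1 (G(s) = 5 - 3*2 = 5 - 6 = -1)
1/((G(48) + 319)*(-1971 - 3486)) = 1/((-1 + 319)*(-1971 - 3486)) = 1/(318*(-5457)) = 1/(-1735326) = -1/1735326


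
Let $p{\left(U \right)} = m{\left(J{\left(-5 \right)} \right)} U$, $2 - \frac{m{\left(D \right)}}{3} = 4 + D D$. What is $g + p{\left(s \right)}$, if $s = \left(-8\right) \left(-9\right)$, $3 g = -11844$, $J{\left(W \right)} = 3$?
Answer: $-6324$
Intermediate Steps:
$g = -3948$ ($g = \frac{1}{3} \left(-11844\right) = -3948$)
$m{\left(D \right)} = -6 - 3 D^{2}$ ($m{\left(D \right)} = 6 - 3 \left(4 + D D\right) = 6 - 3 \left(4 + D^{2}\right) = 6 - \left(12 + 3 D^{2}\right) = -6 - 3 D^{2}$)
$s = 72$
$p{\left(U \right)} = - 33 U$ ($p{\left(U \right)} = \left(-6 - 3 \cdot 3^{2}\right) U = \left(-6 - 27\right) U = - 33 U$)
$g + p{\left(s \right)} = -3948 - 2376 = -6324$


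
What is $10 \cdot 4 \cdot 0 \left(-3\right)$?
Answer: $0$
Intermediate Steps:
$10 \cdot 4 \cdot 0 \left(-3\right) = 40 \cdot 0 = 0$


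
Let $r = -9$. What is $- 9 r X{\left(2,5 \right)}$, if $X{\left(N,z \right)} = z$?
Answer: $405$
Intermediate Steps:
$- 9 r X{\left(2,5 \right)} = \left(-9\right) \left(-9\right) 5 = 81 \cdot 5 = 405$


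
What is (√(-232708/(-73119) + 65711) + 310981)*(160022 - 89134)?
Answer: 22044821128 + 70888*√351333527823723/73119 ≈ 2.2063e+10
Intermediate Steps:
(√(-232708/(-73119) + 65711) + 310981)*(160022 - 89134) = (√(-232708*(-1/73119) + 65711) + 310981)*70888 = (√(232708/73119 + 65711) + 310981)*70888 = (√(4804955317/73119) + 310981)*70888 = (√351333527823723/73119 + 310981)*70888 = (310981 + √351333527823723/73119)*70888 = 22044821128 + 70888*√351333527823723/73119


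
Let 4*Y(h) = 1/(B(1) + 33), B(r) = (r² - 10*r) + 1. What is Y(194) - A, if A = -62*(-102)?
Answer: -632399/100 ≈ -6324.0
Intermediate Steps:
B(r) = 1 + r² - 10*r
Y(h) = 1/100 (Y(h) = 1/(4*((1 + 1² - 10*1) + 33)) = 1/(4*((1 + 1 - 10) + 33)) = 1/(4*(-8 + 33)) = (¼)/25 = (¼)*(1/25) = 1/100)
A = 6324
Y(194) - A = 1/100 - 1*6324 = 1/100 - 6324 = -632399/100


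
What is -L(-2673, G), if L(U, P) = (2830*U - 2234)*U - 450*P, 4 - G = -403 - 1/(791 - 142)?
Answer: -13126633373448/649 ≈ -2.0226e+10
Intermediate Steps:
G = 264144/649 (G = 4 - (-403 - 1/(791 - 142)) = 4 - (-403 - 1/649) = 4 - 1*(-261548/649) = 4 + 261548/649 = 264144/649 ≈ 407.00)
L(U, P) = -450*P + U*(-2234 + 2830*U) (L(U, P) = (-2234 + 2830*U)*U - 450*P = U*(-2234 + 2830*U) - 450*P = -450*P + U*(-2234 + 2830*U))
-L(-2673, G) = -(-2234*(-2673) - 450*264144/649 + 2830*(-2673)²) = -(5971482 - 118864800/649 + 2830*7144929) = -(5971482 - 118864800/649 + 20220149070) = -1*13126633373448/649 = -13126633373448/649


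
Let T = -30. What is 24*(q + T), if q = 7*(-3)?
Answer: -1224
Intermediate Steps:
q = -21
24*(q + T) = 24*(-21 - 30) = 24*(-51) = -1224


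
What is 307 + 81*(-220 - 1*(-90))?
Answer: -10223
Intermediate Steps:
307 + 81*(-220 - 1*(-90)) = 307 + 81*(-220 + 90) = 307 + 81*(-130) = 307 - 10530 = -10223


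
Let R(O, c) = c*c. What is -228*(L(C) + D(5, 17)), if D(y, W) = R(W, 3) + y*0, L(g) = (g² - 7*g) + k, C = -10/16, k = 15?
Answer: -104937/16 ≈ -6558.6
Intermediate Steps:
C = -5/8 (C = -10*1/16 = -5/8 ≈ -0.62500)
L(g) = 15 + g² - 7*g (L(g) = (g² - 7*g) + 15 = 15 + g² - 7*g)
R(O, c) = c²
D(y, W) = 9 (D(y, W) = 3² + y*0 = 9 + 0 = 9)
-228*(L(C) + D(5, 17)) = -228*((15 + (-5/8)² - 7*(-5/8)) + 9) = -228*((15 + 25/64 + 35/8) + 9) = -228*(1265/64 + 9) = -228*1841/64 = -104937/16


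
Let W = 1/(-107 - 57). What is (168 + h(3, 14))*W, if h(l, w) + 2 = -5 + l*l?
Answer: -85/82 ≈ -1.0366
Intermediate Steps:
W = -1/164 (W = 1/(-164) = -1/164 ≈ -0.0060976)
h(l, w) = -7 + l**2 (h(l, w) = -2 + (-5 + l*l) = -2 + (-5 + l**2) = -7 + l**2)
(168 + h(3, 14))*W = (168 + (-7 + 3**2))*(-1/164) = (168 + (-7 + 9))*(-1/164) = (168 + 2)*(-1/164) = 170*(-1/164) = -85/82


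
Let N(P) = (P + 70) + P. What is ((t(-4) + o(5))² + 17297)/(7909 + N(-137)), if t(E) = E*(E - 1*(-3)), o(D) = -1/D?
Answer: 432786/192625 ≈ 2.2468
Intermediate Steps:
t(E) = E*(3 + E) (t(E) = E*(E + 3) = E*(3 + E))
N(P) = 70 + 2*P (N(P) = (70 + P) + P = 70 + 2*P)
((t(-4) + o(5))² + 17297)/(7909 + N(-137)) = ((-4*(3 - 4) - 1/5)² + 17297)/(7909 + (70 + 2*(-137))) = ((-4*(-1) - 1*⅕)² + 17297)/(7909 + (70 - 274)) = ((4 - ⅕)² + 17297)/(7909 - 204) = ((19/5)² + 17297)/7705 = (361/25 + 17297)*(1/7705) = (432786/25)*(1/7705) = 432786/192625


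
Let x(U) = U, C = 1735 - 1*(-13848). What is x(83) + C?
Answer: 15666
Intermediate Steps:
C = 15583 (C = 1735 + 13848 = 15583)
x(83) + C = 83 + 15583 = 15666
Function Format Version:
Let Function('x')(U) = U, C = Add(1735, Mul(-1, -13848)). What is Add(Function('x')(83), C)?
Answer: 15666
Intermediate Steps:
C = 15583 (C = Add(1735, 13848) = 15583)
Add(Function('x')(83), C) = Add(83, 15583) = 15666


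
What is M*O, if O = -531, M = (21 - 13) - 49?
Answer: 21771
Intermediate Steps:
M = -41 (M = 8 - 49 = -41)
M*O = -41*(-531) = 21771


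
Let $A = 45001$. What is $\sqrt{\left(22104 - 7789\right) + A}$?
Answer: $2 \sqrt{14829} \approx 243.55$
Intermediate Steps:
$\sqrt{\left(22104 - 7789\right) + A} = \sqrt{\left(22104 - 7789\right) + 45001} = \sqrt{14315 + 45001} = \sqrt{59316} = 2 \sqrt{14829}$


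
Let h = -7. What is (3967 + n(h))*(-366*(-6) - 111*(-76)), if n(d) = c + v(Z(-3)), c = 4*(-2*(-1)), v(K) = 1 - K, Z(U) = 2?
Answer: 42251568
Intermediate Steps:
c = 8 (c = 4*2 = 8)
n(d) = 7 (n(d) = 8 + (1 - 1*2) = 8 + (1 - 2) = 8 - 1 = 7)
(3967 + n(h))*(-366*(-6) - 111*(-76)) = (3967 + 7)*(-366*(-6) - 111*(-76)) = 3974*(2196 + 8436) = 3974*10632 = 42251568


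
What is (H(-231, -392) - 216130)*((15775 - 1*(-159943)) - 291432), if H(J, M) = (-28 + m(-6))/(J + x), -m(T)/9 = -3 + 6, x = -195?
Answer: 5326970650525/213 ≈ 2.5009e+10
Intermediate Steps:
m(T) = -27 (m(T) = -9*(-3 + 6) = -9*3 = -27)
H(J, M) = -55/(-195 + J) (H(J, M) = (-28 - 27)/(J - 195) = -55/(-195 + J))
(H(-231, -392) - 216130)*((15775 - 1*(-159943)) - 291432) = (-55/(-195 - 231) - 216130)*((15775 - 1*(-159943)) - 291432) = (-55/(-426) - 216130)*((15775 + 159943) - 291432) = (-55*(-1/426) - 216130)*(175718 - 291432) = (55/426 - 216130)*(-115714) = -92071325/426*(-115714) = 5326970650525/213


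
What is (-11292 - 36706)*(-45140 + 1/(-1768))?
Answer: 1915300696479/884 ≈ 2.1666e+9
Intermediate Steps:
(-11292 - 36706)*(-45140 + 1/(-1768)) = -47998*(-45140 - 1/1768) = -47998*(-79807521/1768) = 1915300696479/884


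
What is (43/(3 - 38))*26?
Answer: -1118/35 ≈ -31.943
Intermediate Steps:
(43/(3 - 38))*26 = (43/(-35))*26 = (43*(-1/35))*26 = -43/35*26 = -1118/35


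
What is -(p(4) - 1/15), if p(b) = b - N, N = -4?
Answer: -119/15 ≈ -7.9333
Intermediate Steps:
p(b) = 4 + b (p(b) = b - 1*(-4) = b + 4 = 4 + b)
-(p(4) - 1/15) = -((4 + 4) - 1/15) = -(8 + (1/15)*(-1)) = -(8 - 1/15) = -1*119/15 = -119/15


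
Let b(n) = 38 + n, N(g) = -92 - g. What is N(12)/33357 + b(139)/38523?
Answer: 632599/428337237 ≈ 0.0014769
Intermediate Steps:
N(12)/33357 + b(139)/38523 = (-92 - 1*12)/33357 + (38 + 139)/38523 = (-92 - 12)*(1/33357) + 177*(1/38523) = -104*1/33357 + 59/12841 = -104/33357 + 59/12841 = 632599/428337237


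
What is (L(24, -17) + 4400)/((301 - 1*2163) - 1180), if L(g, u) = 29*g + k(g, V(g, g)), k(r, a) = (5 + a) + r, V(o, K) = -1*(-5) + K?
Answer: -859/507 ≈ -1.6943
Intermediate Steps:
V(o, K) = 5 + K
k(r, a) = 5 + a + r
L(g, u) = 10 + 31*g (L(g, u) = 29*g + (5 + (5 + g) + g) = 29*g + (10 + 2*g) = 10 + 31*g)
(L(24, -17) + 4400)/((301 - 1*2163) - 1180) = ((10 + 31*24) + 4400)/((301 - 1*2163) - 1180) = ((10 + 744) + 4400)/((301 - 2163) - 1180) = (754 + 4400)/(-1862 - 1180) = 5154/(-3042) = 5154*(-1/3042) = -859/507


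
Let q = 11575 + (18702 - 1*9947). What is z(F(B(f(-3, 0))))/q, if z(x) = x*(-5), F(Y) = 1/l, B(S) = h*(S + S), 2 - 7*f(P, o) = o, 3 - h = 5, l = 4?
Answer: -1/16264 ≈ -6.1485e-5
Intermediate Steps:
h = -2 (h = 3 - 1*5 = 3 - 5 = -2)
f(P, o) = 2/7 - o/7
B(S) = -4*S (B(S) = -2*(S + S) = -4*S)
F(Y) = ¼ (F(Y) = 1/4 = ¼)
z(x) = -5*x
q = 20330 (q = 11575 + (18702 - 9947) = 11575 + 8755 = 20330)
z(F(B(f(-3, 0))))/q = -5*¼/20330 = -5/4*1/20330 = -1/16264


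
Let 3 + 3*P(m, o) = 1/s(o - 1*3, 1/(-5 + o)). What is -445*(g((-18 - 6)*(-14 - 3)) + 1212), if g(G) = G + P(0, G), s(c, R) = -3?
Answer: -6483650/9 ≈ -7.2041e+5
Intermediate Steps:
P(m, o) = -10/9 (P(m, o) = -1 + (1/3)/(-3) = -1 + (1/3)*(-1/3) = -1 - 1/9 = -10/9)
g(G) = -10/9 + G (g(G) = G - 10/9 = -10/9 + G)
-445*(g((-18 - 6)*(-14 - 3)) + 1212) = -445*((-10/9 + (-18 - 6)*(-14 - 3)) + 1212) = -445*((-10/9 - 24*(-17)) + 1212) = -445*((-10/9 + 408) + 1212) = -445*(3662/9 + 1212) = -445*14570/9 = -6483650/9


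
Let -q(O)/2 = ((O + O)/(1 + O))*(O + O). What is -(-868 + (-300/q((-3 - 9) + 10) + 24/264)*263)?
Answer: 291255/88 ≈ 3309.7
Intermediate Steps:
q(O) = -8*O²/(1 + O) (q(O) = -2*(O + O)/(1 + O)*(O + O) = -2*(2*O)/(1 + O)*2*O = -2*2*O/(1 + O)*2*O = -8*O²/(1 + O))
-(-868 + (-300/q((-3 - 9) + 10) + 24/264)*263) = -(-868 + (-300*(-(1 + ((-3 - 9) + 10))/(8*((-3 - 9) + 10)²)) + 24/264)*263) = -(-868 + (-300*(-(1 + (-12 + 10))/(8*(-12 + 10)²)) + 24*(1/264))*263) = -(-868 + (-300/((-8*(-2)²/(1 - 2))) + 1/11)*263) = -(-868 + (-300/((-8*4/(-1))) + 1/11)*263) = -(-868 + (-300/((-8*4*(-1))) + 1/11)*263) = -(-868 + (-300/32 + 1/11)*263) = -(-868 + (-300*1/32 + 1/11)*263) = -(-868 + (-75/8 + 1/11)*263) = -(-868 - 817/88*263) = -(-868 - 214871/88) = -1*(-291255/88) = 291255/88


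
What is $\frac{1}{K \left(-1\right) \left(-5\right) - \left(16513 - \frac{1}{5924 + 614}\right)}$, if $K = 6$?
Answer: $- \frac{6538}{107765853} \approx -6.0669 \cdot 10^{-5}$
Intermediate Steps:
$\frac{1}{K \left(-1\right) \left(-5\right) - \left(16513 - \frac{1}{5924 + 614}\right)} = \frac{1}{6 \left(-1\right) \left(-5\right) - \left(16513 - \frac{1}{5924 + 614}\right)} = \frac{1}{\left(-6\right) \left(-5\right) - \left(16513 - \frac{1}{6538}\right)} = \frac{1}{30 + \left(\frac{1}{6538} - 16513\right)} = \frac{1}{30 - \frac{107961993}{6538}} = \frac{1}{- \frac{107765853}{6538}} = - \frac{6538}{107765853}$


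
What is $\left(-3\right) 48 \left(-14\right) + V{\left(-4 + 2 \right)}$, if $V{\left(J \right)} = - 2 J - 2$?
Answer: $2018$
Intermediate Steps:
$V{\left(J \right)} = -2 - 2 J$
$\left(-3\right) 48 \left(-14\right) + V{\left(-4 + 2 \right)} = \left(-3\right) 48 \left(-14\right) - \left(2 + 2 \left(-4 + 2\right)\right) = \left(-144\right) \left(-14\right) - -2 = 2016 + \left(-2 + 4\right) = 2016 + 2 = 2018$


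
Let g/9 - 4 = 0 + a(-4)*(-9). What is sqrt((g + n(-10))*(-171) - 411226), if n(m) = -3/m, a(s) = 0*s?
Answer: I*sqrt(41743330)/10 ≈ 646.09*I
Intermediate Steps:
a(s) = 0
g = 36 (g = 36 + 9*(0 + 0*(-9)) = 36 + 9*(0 + 0) = 36 + 9*0 = 36 + 0 = 36)
sqrt((g + n(-10))*(-171) - 411226) = sqrt((36 - 3/(-10))*(-171) - 411226) = sqrt((36 - 3*(-1/10))*(-171) - 411226) = sqrt((36 + 3/10)*(-171) - 411226) = sqrt((363/10)*(-171) - 411226) = sqrt(-62073/10 - 411226) = sqrt(-4174333/10) = I*sqrt(41743330)/10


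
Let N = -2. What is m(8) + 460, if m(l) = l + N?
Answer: 466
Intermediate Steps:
m(l) = -2 + l (m(l) = l - 2 = -2 + l)
m(8) + 460 = (-2 + 8) + 460 = 6 + 460 = 466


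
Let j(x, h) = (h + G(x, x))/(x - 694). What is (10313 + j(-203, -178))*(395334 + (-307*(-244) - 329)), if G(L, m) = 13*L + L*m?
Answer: 188217911039/39 ≈ 4.8261e+9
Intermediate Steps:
j(x, h) = (h + x*(13 + x))/(-694 + x) (j(x, h) = (h + x*(13 + x))/(x - 694) = (h + x*(13 + x))/(-694 + x))
(10313 + j(-203, -178))*(395334 + (-307*(-244) - 329)) = (10313 + (-178 - 203*(13 - 203))/(-694 - 203))*(395334 + (-307*(-244) - 329)) = (10313 + (-178 - 203*(-190))/(-897))*(395334 + (74908 - 329)) = (10313 - (-178 + 38570)/897)*(395334 + 74579) = (10313 - 1/897*38392)*469913 = (10313 - 38392/897)*469913 = (9212369/897)*469913 = 188217911039/39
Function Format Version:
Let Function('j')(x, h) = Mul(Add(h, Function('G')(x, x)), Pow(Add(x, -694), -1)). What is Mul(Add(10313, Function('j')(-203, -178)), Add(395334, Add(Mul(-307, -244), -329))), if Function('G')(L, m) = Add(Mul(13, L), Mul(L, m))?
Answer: Rational(188217911039, 39) ≈ 4.8261e+9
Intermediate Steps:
Function('j')(x, h) = Mul(Pow(Add(-694, x), -1), Add(h, Mul(x, Add(13, x)))) (Function('j')(x, h) = Mul(Add(h, Mul(x, Add(13, x))), Pow(Add(x, -694), -1)) = Mul(Add(h, Mul(x, Add(13, x))), Pow(Add(-694, x), -1)) = Mul(Pow(Add(-694, x), -1), Add(h, Mul(x, Add(13, x)))))
Mul(Add(10313, Function('j')(-203, -178)), Add(395334, Add(Mul(-307, -244), -329))) = Mul(Add(10313, Mul(Pow(Add(-694, -203), -1), Add(-178, Mul(-203, Add(13, -203))))), Add(395334, Add(Mul(-307, -244), -329))) = Mul(Add(10313, Mul(Pow(-897, -1), Add(-178, Mul(-203, -190)))), Add(395334, Add(74908, -329))) = Mul(Add(10313, Mul(Rational(-1, 897), Add(-178, 38570))), Add(395334, 74579)) = Mul(Add(10313, Mul(Rational(-1, 897), 38392)), 469913) = Mul(Add(10313, Rational(-38392, 897)), 469913) = Mul(Rational(9212369, 897), 469913) = Rational(188217911039, 39)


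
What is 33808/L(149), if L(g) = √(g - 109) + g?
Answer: 5037392/22161 - 67616*√10/22161 ≈ 217.66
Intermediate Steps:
L(g) = g + √(-109 + g) (L(g) = √(-109 + g) + g = g + √(-109 + g))
33808/L(149) = 33808/(149 + √(-109 + 149)) = 33808/(149 + √40) = 33808/(149 + 2*√10)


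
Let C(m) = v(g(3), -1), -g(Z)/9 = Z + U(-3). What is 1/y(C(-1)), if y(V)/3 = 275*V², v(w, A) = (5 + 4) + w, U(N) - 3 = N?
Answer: 1/267300 ≈ 3.7411e-6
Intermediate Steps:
U(N) = 3 + N
g(Z) = -9*Z (g(Z) = -9*(Z + (3 - 3)) = -9*(Z + 0) = -9*Z)
v(w, A) = 9 + w
C(m) = -18 (C(m) = 9 - 9*3 = 9 - 27 = -18)
y(V) = 825*V² (y(V) = 3*(275*V²) = 825*V²)
1/y(C(-1)) = 1/(825*(-18)²) = 1/(825*324) = 1/267300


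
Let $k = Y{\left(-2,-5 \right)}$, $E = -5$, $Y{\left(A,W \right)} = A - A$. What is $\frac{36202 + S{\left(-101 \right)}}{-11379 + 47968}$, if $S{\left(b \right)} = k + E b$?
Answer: $\frac{36707}{36589} \approx 1.0032$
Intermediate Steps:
$Y{\left(A,W \right)} = 0$
$k = 0$
$S{\left(b \right)} = - 5 b$ ($S{\left(b \right)} = 0 - 5 b = - 5 b$)
$\frac{36202 + S{\left(-101 \right)}}{-11379 + 47968} = \frac{36202 - -505}{-11379 + 47968} = \frac{36202 + 505}{36589} = 36707 \cdot \frac{1}{36589} = \frac{36707}{36589}$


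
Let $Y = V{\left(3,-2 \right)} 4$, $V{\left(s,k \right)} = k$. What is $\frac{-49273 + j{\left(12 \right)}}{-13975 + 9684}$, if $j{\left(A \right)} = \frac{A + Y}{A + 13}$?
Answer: $\frac{1231821}{107275} \approx 11.483$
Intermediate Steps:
$Y = -8$ ($Y = \left(-2\right) 4 = -8$)
$j{\left(A \right)} = \frac{-8 + A}{13 + A}$ ($j{\left(A \right)} = \frac{A - 8}{A + 13} = \frac{-8 + A}{13 + A}$)
$\frac{-49273 + j{\left(12 \right)}}{-13975 + 9684} = \frac{-49273 + \frac{-8 + 12}{13 + 12}}{-13975 + 9684} = \frac{-49273 + \frac{1}{25} \cdot 4}{-4291} = \left(-49273 + \frac{1}{25} \cdot 4\right) \left(- \frac{1}{4291}\right) = \left(-49273 + \frac{4}{25}\right) \left(- \frac{1}{4291}\right) = \left(- \frac{1231821}{25}\right) \left(- \frac{1}{4291}\right) = \frac{1231821}{107275}$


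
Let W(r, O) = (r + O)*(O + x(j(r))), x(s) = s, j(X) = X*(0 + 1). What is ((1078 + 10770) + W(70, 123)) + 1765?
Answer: 50862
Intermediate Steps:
j(X) = X (j(X) = X*1 = X)
W(r, O) = (O + r)² (W(r, O) = (r + O)*(O + r) = (O + r)*(O + r) = (O + r)²)
((1078 + 10770) + W(70, 123)) + 1765 = ((1078 + 10770) + (123² + 70² + 2*123*70)) + 1765 = (11848 + (15129 + 4900 + 17220)) + 1765 = (11848 + 37249) + 1765 = 49097 + 1765 = 50862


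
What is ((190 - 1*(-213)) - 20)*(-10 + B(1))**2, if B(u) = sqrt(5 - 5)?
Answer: 38300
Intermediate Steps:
B(u) = 0 (B(u) = sqrt(0) = 0)
((190 - 1*(-213)) - 20)*(-10 + B(1))**2 = ((190 - 1*(-213)) - 20)*(-10 + 0)**2 = ((190 + 213) - 20)*(-10)**2 = (403 - 20)*100 = 383*100 = 38300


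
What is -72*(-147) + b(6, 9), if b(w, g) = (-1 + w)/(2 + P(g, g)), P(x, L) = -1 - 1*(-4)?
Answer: 10585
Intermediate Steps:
P(x, L) = 3 (P(x, L) = -1 + 4 = 3)
b(w, g) = -⅕ + w/5 (b(w, g) = (-1 + w)/(2 + 3) = (-1 + w)/5 = (-1 + w)*(⅕) = -⅕ + w/5)
-72*(-147) + b(6, 9) = -72*(-147) + (-⅕ + (⅕)*6) = 10584 + (-⅕ + 6/5) = 10584 + 1 = 10585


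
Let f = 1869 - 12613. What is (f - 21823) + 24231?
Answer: -8336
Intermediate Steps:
f = -10744
(f - 21823) + 24231 = (-10744 - 21823) + 24231 = -32567 + 24231 = -8336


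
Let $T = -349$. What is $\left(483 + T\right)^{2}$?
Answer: $17956$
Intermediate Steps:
$\left(483 + T\right)^{2} = \left(483 - 349\right)^{2} = 134^{2} = 17956$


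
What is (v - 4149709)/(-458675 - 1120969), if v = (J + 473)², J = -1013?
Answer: 3858109/1579644 ≈ 2.4424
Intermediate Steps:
v = 291600 (v = (-1013 + 473)² = (-540)² = 291600)
(v - 4149709)/(-458675 - 1120969) = (291600 - 4149709)/(-458675 - 1120969) = -3858109/(-1579644) = -3858109*(-1/1579644) = 3858109/1579644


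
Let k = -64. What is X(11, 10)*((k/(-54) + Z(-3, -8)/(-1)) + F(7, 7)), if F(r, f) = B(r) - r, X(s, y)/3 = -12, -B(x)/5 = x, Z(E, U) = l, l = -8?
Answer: 3544/3 ≈ 1181.3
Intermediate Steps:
Z(E, U) = -8
B(x) = -5*x
X(s, y) = -36 (X(s, y) = 3*(-12) = -36)
F(r, f) = -6*r (F(r, f) = -5*r - r = -6*r)
X(11, 10)*((k/(-54) + Z(-3, -8)/(-1)) + F(7, 7)) = -36*((-64/(-54) - 8/(-1)) - 6*7) = -36*((-64*(-1/54) - 8*(-1)) - 42) = -36*((32/27 + 8) - 42) = -36*(248/27 - 42) = -36*(-886/27) = 3544/3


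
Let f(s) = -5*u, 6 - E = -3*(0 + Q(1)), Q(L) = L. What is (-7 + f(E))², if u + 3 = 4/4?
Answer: 9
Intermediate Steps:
u = -2 (u = -3 + 4/4 = -3 + 4*(¼) = -3 + 1 = -2)
E = 9 (E = 6 - (-3)*(0 + 1) = 6 - (-3) = 6 - 1*(-3) = 6 + 3 = 9)
f(s) = 10 (f(s) = -5*(-2) = 10)
(-7 + f(E))² = (-7 + 10)² = 3² = 9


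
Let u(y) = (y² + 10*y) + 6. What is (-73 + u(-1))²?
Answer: 5776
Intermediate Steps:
u(y) = 6 + y² + 10*y
(-73 + u(-1))² = (-73 + (6 + (-1)² + 10*(-1)))² = (-73 + (6 + 1 - 10))² = (-73 - 3)² = (-76)² = 5776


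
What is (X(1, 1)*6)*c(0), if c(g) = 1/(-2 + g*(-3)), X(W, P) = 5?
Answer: -15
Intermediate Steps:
c(g) = 1/(-2 - 3*g)
(X(1, 1)*6)*c(0) = (5*6)*(-1/(2 + 3*0)) = 30*(-1/(2 + 0)) = 30*(-1/2) = -15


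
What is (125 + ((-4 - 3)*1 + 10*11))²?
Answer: 51984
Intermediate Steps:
(125 + ((-4 - 3)*1 + 10*11))² = (125 + (-7*1 + 110))² = (125 + (-7 + 110))² = (125 + 103)² = 228² = 51984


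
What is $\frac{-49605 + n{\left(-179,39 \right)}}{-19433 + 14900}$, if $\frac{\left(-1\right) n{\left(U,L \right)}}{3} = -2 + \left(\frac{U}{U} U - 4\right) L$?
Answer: $\frac{9396}{1511} \approx 6.2184$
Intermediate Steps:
$n{\left(U,L \right)} = 6 - 3 L \left(-4 + U\right)$ ($n{\left(U,L \right)} = - 3 \left(-2 + \left(\frac{U}{U} U - 4\right) L\right) = - 3 \left(-2 + \left(1 U - 4\right) L\right) = - 3 \left(-2 + \left(U - 4\right) L\right) = - 3 \left(-2 + \left(-4 + U\right) L\right) = - 3 \left(-2 + L \left(-4 + U\right)\right) = 6 - 3 L \left(-4 + U\right)$)
$\frac{-49605 + n{\left(-179,39 \right)}}{-19433 + 14900} = \frac{-49605 + \left(6 + 12 \cdot 39 - 117 \left(-179\right)\right)}{-19433 + 14900} = \frac{-49605 + \left(6 + 468 + 20943\right)}{-4533} = \left(-49605 + 21417\right) \left(- \frac{1}{4533}\right) = \left(-28188\right) \left(- \frac{1}{4533}\right) = \frac{9396}{1511}$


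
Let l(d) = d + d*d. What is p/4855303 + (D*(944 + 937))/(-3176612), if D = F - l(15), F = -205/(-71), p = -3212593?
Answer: -570815356803631/1095062377913956 ≈ -0.52126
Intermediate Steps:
l(d) = d + d²
F = 205/71 (F = -205*(-1/71) = 205/71 ≈ 2.8873)
D = -16835/71 (D = 205/71 - 15*(1 + 15) = 205/71 - 15*16 = 205/71 - 1*240 = 205/71 - 240 = -16835/71 ≈ -237.11)
p/4855303 + (D*(944 + 937))/(-3176612) = -3212593/4855303 - 16835*(944 + 937)/71/(-3176612) = -3212593*1/4855303 - 16835/71*1881*(-1/3176612) = -3212593/4855303 - 31666635/71*(-1/3176612) = -3212593/4855303 + 31666635/225539452 = -570815356803631/1095062377913956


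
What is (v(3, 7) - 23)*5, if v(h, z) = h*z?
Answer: -10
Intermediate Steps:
(v(3, 7) - 23)*5 = (3*7 - 23)*5 = (21 - 23)*5 = -2*5 = -10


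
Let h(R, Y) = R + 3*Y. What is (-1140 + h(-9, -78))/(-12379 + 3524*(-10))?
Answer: 461/15873 ≈ 0.029043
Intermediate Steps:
(-1140 + h(-9, -78))/(-12379 + 3524*(-10)) = (-1140 + (-9 + 3*(-78)))/(-12379 + 3524*(-10)) = (-1140 + (-9 - 234))/(-12379 - 35240) = (-1140 - 243)/(-47619) = -1383*(-1/47619) = 461/15873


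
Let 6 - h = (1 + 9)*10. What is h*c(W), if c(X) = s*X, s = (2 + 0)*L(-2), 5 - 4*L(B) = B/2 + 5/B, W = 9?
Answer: -7191/2 ≈ -3595.5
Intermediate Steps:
h = -94 (h = 6 - (1 + 9)*10 = 6 - 10*10 = 6 - 1*100 = 6 - 100 = -94)
L(B) = 5/4 - 5/(4*B) - B/8 (L(B) = 5/4 - (B/2 + 5/B)/4 = 5/4 + (-5/(4*B) - B/8) = 5/4 - 5/(4*B) - B/8)
s = 17/4 (s = (2 + 0)*((⅛)*(-10 - 1*(-2)*(-10 - 2))/(-2)) = 2*((⅛)*(-½)*(-10 - 1*(-2)*(-12))) = 2*((⅛)*(-½)*(-10 - 24)) = 2*((⅛)*(-½)*(-34)) = 2*(17/8) = 17/4 ≈ 4.2500)
c(X) = 17*X/4
h*c(W) = -799*9/2 = -94*153/4 = -7191/2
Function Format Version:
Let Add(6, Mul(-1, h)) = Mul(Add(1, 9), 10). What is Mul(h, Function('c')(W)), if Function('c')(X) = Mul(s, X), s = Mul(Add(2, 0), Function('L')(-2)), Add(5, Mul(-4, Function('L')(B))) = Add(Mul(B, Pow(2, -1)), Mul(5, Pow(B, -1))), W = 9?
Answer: Rational(-7191, 2) ≈ -3595.5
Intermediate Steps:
h = -94 (h = Add(6, Mul(-1, Mul(Add(1, 9), 10))) = Add(6, Mul(-1, Mul(10, 10))) = Add(6, Mul(-1, 100)) = Add(6, -100) = -94)
Function('L')(B) = Add(Rational(5, 4), Mul(Rational(-5, 4), Pow(B, -1)), Mul(Rational(-1, 8), B)) (Function('L')(B) = Add(Rational(5, 4), Mul(Rational(-1, 4), Add(Mul(B, Pow(2, -1)), Mul(5, Pow(B, -1))))) = Add(Rational(5, 4), Mul(Rational(-1, 4), Add(Mul(B, Rational(1, 2)), Mul(5, Pow(B, -1))))) = Add(Rational(5, 4), Mul(Rational(-1, 4), Add(Mul(Rational(1, 2), B), Mul(5, Pow(B, -1))))) = Add(Rational(5, 4), Add(Mul(Rational(-5, 4), Pow(B, -1)), Mul(Rational(-1, 8), B))) = Add(Rational(5, 4), Mul(Rational(-5, 4), Pow(B, -1)), Mul(Rational(-1, 8), B)))
s = Rational(17, 4) (s = Mul(Add(2, 0), Mul(Rational(1, 8), Pow(-2, -1), Add(-10, Mul(-1, -2, Add(-10, -2))))) = Mul(2, Mul(Rational(1, 8), Rational(-1, 2), Add(-10, Mul(-1, -2, -12)))) = Mul(2, Mul(Rational(1, 8), Rational(-1, 2), Add(-10, -24))) = Mul(2, Mul(Rational(1, 8), Rational(-1, 2), -34)) = Mul(2, Rational(17, 8)) = Rational(17, 4) ≈ 4.2500)
Function('c')(X) = Mul(Rational(17, 4), X)
Mul(h, Function('c')(W)) = Mul(-94, Mul(Rational(17, 4), 9)) = Mul(-94, Rational(153, 4)) = Rational(-7191, 2)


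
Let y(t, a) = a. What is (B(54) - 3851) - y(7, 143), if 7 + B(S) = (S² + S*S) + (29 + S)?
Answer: 1914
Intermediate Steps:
B(S) = 22 + S + 2*S² (B(S) = -7 + ((S² + S*S) + (29 + S)) = -7 + ((S² + S²) + (29 + S)) = -7 + (2*S² + (29 + S)) = -7 + (29 + S + 2*S²) = 22 + S + 2*S²)
(B(54) - 3851) - y(7, 143) = ((22 + 54 + 2*54²) - 3851) - 1*143 = ((22 + 54 + 2*2916) - 3851) - 143 = ((22 + 54 + 5832) - 3851) - 143 = (5908 - 3851) - 143 = 2057 - 143 = 1914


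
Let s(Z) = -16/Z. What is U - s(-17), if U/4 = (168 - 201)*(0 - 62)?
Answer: 139112/17 ≈ 8183.1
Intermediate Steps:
U = 8184 (U = 4*((168 - 201)*(0 - 62)) = 4*(-33*(-62)) = 4*2046 = 8184)
U - s(-17) = 8184 - (-16)/(-17) = 8184 - (-16)*(-1)/17 = 8184 - 1*16/17 = 8184 - 16/17 = 139112/17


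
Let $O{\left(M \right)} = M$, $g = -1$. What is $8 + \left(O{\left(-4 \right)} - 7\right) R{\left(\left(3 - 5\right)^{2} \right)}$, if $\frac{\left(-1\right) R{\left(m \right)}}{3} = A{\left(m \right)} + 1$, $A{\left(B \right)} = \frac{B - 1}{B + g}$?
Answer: $74$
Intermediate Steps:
$A{\left(B \right)} = 1$ ($A{\left(B \right)} = \frac{B - 1}{B - 1} = \frac{-1 + B}{-1 + B} = 1$)
$R{\left(m \right)} = -6$ ($R{\left(m \right)} = - 3 \left(1 + 1\right) = \left(-3\right) 2 = -6$)
$8 + \left(O{\left(-4 \right)} - 7\right) R{\left(\left(3 - 5\right)^{2} \right)} = 8 + \left(-4 - 7\right) \left(-6\right) = 8 - -66 = 8 + 66 = 74$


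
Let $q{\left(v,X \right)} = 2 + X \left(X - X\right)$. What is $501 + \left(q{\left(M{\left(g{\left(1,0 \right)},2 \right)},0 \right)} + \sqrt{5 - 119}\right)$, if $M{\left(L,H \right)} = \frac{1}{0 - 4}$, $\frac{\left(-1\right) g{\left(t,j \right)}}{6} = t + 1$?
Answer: $503 + i \sqrt{114} \approx 503.0 + 10.677 i$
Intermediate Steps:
$g{\left(t,j \right)} = -6 - 6 t$ ($g{\left(t,j \right)} = - 6 \left(t + 1\right) = - 6 \left(1 + t\right) = -6 - 6 t$)
$M{\left(L,H \right)} = - \frac{1}{4}$ ($M{\left(L,H \right)} = \frac{1}{-4} = - \frac{1}{4}$)
$q{\left(v,X \right)} = 2$ ($q{\left(v,X \right)} = 2 + X 0 = 2 + 0 = 2$)
$501 + \left(q{\left(M{\left(g{\left(1,0 \right)},2 \right)},0 \right)} + \sqrt{5 - 119}\right) = 501 + \left(2 + \sqrt{5 - 119}\right) = 501 + \left(2 + \sqrt{-114}\right) = 501 + \left(2 + i \sqrt{114}\right) = 503 + i \sqrt{114}$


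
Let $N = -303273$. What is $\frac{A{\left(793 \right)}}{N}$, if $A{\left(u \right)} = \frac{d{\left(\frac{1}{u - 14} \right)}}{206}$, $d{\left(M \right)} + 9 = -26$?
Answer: $\frac{35}{62474238} \approx 5.6023 \cdot 10^{-7}$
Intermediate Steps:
$d{\left(M \right)} = -35$ ($d{\left(M \right)} = -9 - 26 = -35$)
$A{\left(u \right)} = - \frac{35}{206}$
$\frac{A{\left(793 \right)}}{N} = - \frac{35}{206 \left(-303273\right)} = \left(- \frac{35}{206}\right) \left(- \frac{1}{303273}\right) = \frac{35}{62474238}$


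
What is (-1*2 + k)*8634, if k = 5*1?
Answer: 25902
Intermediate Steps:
k = 5
(-1*2 + k)*8634 = (-1*2 + 5)*8634 = (-2 + 5)*8634 = 3*8634 = 25902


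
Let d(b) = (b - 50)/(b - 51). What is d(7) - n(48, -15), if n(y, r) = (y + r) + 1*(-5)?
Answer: -1189/44 ≈ -27.023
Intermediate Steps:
n(y, r) = -5 + r + y (n(y, r) = (r + y) - 5 = -5 + r + y)
d(b) = (-50 + b)/(-51 + b)
d(7) - n(48, -15) = (-50 + 7)/(-51 + 7) - (-5 - 15 + 48) = -43/(-44) - 1*28 = -1/44*(-43) - 28 = 43/44 - 28 = -1189/44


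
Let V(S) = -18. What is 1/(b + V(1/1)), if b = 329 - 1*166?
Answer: 1/145 ≈ 0.0068966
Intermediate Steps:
b = 163 (b = 329 - 166 = 163)
1/(b + V(1/1)) = 1/(163 - 18) = 1/145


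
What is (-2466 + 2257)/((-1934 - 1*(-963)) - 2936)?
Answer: 209/3907 ≈ 0.053494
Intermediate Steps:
(-2466 + 2257)/((-1934 - 1*(-963)) - 2936) = -209/((-1934 + 963) - 2936) = -209/(-971 - 2936) = -209/(-3907) = -209*(-1/3907) = 209/3907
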